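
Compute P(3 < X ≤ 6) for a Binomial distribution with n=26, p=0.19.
0.544044

We have X ~ Binomial(n=26, p=0.19).

To find P(3 < X ≤ 6), we use:
P(3 < X ≤ 6) = P(X ≤ 6) - P(X ≤ 3)
                 = F(6) - F(3)
                 = 0.788413 - 0.244369
                 = 0.544044

So there's approximately a 54.4% chance that X falls in this range.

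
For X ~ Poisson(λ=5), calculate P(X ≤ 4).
0.440493

We have X ~ Poisson(λ=5).

The CDF gives us P(X ≤ k).

Using the CDF:
P(X ≤ 4) = 0.440493

This means there's approximately a 44.0% chance that X is at most 4.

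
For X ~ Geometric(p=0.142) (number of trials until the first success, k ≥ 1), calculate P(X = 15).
0.016638

We have X ~ Geometric(p=0.142) (number of trials until the first success, k ≥ 1).

For a Geometric distribution, the PMF gives us the probability of each outcome.

Using the PMF formula:
P(X = 15) = 0.016638

Rounded to 4 decimal places: 0.0166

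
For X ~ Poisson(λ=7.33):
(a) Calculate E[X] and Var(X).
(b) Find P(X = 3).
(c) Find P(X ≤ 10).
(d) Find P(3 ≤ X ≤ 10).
(a) E[X] = 7.3300, Var(X) = 7.3300
(b) P(X = 3) = 0.043031
(c) P(X ≤ 10) = 0.876411
(d) P(3 ≤ X ≤ 10) = 0.853339

We have X ~ Poisson(λ=7.33).

(a) Moments:
E[X] = 7.3300
Var(X) = 7.3300
σ = √Var(X) = 2.7074

(b) Point probability using PMF:
P(X = 3) = 0.043031

(c) Cumulative probability using CDF:
P(X ≤ 10) = F(10) = 0.876411

(d) Range probability:
P(3 ≤ X ≤ 10) = P(X ≤ 10) - P(X ≤ 2)
                   = F(10) - F(2)
                   = 0.876411 - 0.023073
                   = 0.853339

This means approximately 85.3% of outcomes fall in the interval [3, 10].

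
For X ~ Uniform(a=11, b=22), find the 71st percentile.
18.8100

We have X ~ Uniform(a=11, b=22).

We want to find x such that P(X ≤ x) = 0.71.

This is the 71st percentile, which means 71% of values fall below this point.

Using the inverse CDF (quantile function):
x = F⁻¹(0.71) = 18.8100

Verification: P(X ≤ 18.8100) = 0.71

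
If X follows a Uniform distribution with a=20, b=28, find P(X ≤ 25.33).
0.666250

We have X ~ Uniform(a=20, b=28).

The CDF gives us P(X ≤ k).

Using the CDF:
P(X ≤ 25.33) = 0.666250

This means there's approximately a 66.6% chance that X is at most 25.33.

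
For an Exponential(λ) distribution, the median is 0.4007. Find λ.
λ = 1.7298

For X ~ Exponential(λ), the CDF is F(x) = 1 - e^(-λx).
The median m satisfies F(m) = 0.5:
1 - e^(-λm) = 0.5
e^(-λm) = 0.5
λm = ln(2)
m = ln(2) / λ

Given m = 0.4007:
λ = ln(2) / 0.4007 = 0.693147 / 0.4007 = 1.7298

Verification: ln(2) / 1.7298 = 0.4007 ✓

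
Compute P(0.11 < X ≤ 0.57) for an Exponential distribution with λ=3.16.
0.541281

We have X ~ Exponential(λ=3.16).

To find P(0.11 < X ≤ 0.57), we use:
P(0.11 < X ≤ 0.57) = P(X ≤ 0.57) - P(X ≤ 0.11)
                 = F(0.57) - F(0.11)
                 = 0.834899 - 0.293619
                 = 0.541281

So there's approximately a 54.1% chance that X falls in this range.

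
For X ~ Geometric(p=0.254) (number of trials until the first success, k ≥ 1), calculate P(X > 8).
0.095920

We have X ~ Geometric(p=0.254) (number of trials until the first success, k ≥ 1).

P(X > 8) = 1 - P(X ≤ 8)
                = 1 - F(8)
                = 1 - 0.904080
                = 0.095920

So there's approximately a 9.6% chance that X exceeds 8.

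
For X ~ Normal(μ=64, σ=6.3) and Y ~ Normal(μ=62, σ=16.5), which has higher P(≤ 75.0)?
X has higher probability (P(X ≤ 75.0) = 0.9596 > P(Y ≤ 75.0) = 0.7846)

Compute P(≤ 75.0) for each distribution:

X ~ Normal(μ=64, σ=6.3):
P(X ≤ 75.0) = 0.9596

Y ~ Normal(μ=62, σ=16.5):
P(Y ≤ 75.0) = 0.7846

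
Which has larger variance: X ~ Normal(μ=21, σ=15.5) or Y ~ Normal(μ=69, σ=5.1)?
X has larger variance (240.2500 > 26.0100)

Compute the variance for each distribution:

X ~ Normal(μ=21, σ=15.5):
Var(X) = 240.2500

Y ~ Normal(μ=69, σ=5.1):
Var(Y) = 26.0100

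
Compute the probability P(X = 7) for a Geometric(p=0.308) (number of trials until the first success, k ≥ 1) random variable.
0.033821

We have X ~ Geometric(p=0.308) (number of trials until the first success, k ≥ 1).

For a Geometric distribution, the PMF gives us the probability of each outcome.

Using the PMF formula:
P(X = 7) = 0.033821

Rounded to 4 decimal places: 0.0338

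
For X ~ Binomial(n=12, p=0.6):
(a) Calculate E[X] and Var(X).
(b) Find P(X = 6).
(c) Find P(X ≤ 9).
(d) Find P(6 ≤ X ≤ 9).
(a) E[X] = 7.2000, Var(X) = 2.8800
(b) P(X = 6) = 0.176579
(c) P(X ≤ 9) = 0.916557
(d) P(6 ≤ X ≤ 9) = 0.758344

We have X ~ Binomial(n=12, p=0.6).

(a) Moments:
E[X] = 7.2000
Var(X) = 2.8800
σ = √Var(X) = 1.6971

(b) Point probability using PMF:
P(X = 6) = 0.176579

(c) Cumulative probability using CDF:
P(X ≤ 9) = F(9) = 0.916557

(d) Range probability:
P(6 ≤ X ≤ 9) = P(X ≤ 9) - P(X ≤ 5)
                   = F(9) - F(5)
                   = 0.916557 - 0.158212
                   = 0.758344

This means approximately 75.8% of outcomes fall in the interval [6, 9].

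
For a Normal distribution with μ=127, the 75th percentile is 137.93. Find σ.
σ = 16.2048

For X ~ Normal(μ, σ), the p-th percentile satisfies x = μ + z_p × σ,
where z_p = Φ⁻¹(p) is the standard normal quantile.

Step 1: z_{0.75} = Φ⁻¹(0.75) = 0.6745

Step 2: Solve for σ:
137.93 = 127 + 0.6745 × σ
σ = (137.93 - 127) / 0.6745
σ = 10.93 / 0.6745
σ = 16.2048

Verification: μ + z × σ = 127 + 0.6745 × 16.2048 = 137.93 ✓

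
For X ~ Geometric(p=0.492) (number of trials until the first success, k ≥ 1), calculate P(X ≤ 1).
0.492000

We have X ~ Geometric(p=0.492) (number of trials until the first success, k ≥ 1).

The CDF gives us P(X ≤ k).

Using the CDF:
P(X ≤ 1) = 0.492000

This means there's approximately a 49.2% chance that X is at most 1.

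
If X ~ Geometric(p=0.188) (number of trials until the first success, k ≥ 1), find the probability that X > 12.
0.082162

We have X ~ Geometric(p=0.188) (number of trials until the first success, k ≥ 1).

P(X > 12) = 1 - P(X ≤ 12)
                = 1 - F(12)
                = 1 - 0.917838
                = 0.082162

So there's approximately a 8.2% chance that X exceeds 12.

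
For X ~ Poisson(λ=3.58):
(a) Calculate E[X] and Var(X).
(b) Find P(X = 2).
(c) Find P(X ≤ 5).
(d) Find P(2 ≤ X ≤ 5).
(a) E[X] = 3.5800, Var(X) = 3.5800
(b) P(X = 2) = 0.178633
(c) P(X ≤ 5) = 0.846861
(d) P(2 ≤ X ≤ 5) = 0.719191

We have X ~ Poisson(λ=3.58).

(a) Moments:
E[X] = 3.5800
Var(X) = 3.5800
σ = √Var(X) = 1.8921

(b) Point probability using PMF:
P(X = 2) = 0.178633

(c) Cumulative probability using CDF:
P(X ≤ 5) = F(5) = 0.846861

(d) Range probability:
P(2 ≤ X ≤ 5) = P(X ≤ 5) - P(X ≤ 1)
                   = F(5) - F(1)
                   = 0.846861 - 0.127671
                   = 0.719191

This means approximately 71.9% of outcomes fall in the interval [2, 5].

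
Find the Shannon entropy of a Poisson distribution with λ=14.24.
2.7409 nats

We have X ~ Poisson(λ=14.24).

The Shannon entropy measures the uncertainty or information content of the distribution.

For a Poisson distribution with λ=14.24:
H(X) = 2.7409 nats

(In bits, this would be 3.9543 bits.)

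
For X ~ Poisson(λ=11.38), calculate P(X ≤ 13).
0.744955

We have X ~ Poisson(λ=11.38).

The CDF gives us P(X ≤ k).

Using the CDF:
P(X ≤ 13) = 0.744955

This means there's approximately a 74.5% chance that X is at most 13.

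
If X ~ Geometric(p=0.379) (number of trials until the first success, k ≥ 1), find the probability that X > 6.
0.057352

We have X ~ Geometric(p=0.379) (number of trials until the first success, k ≥ 1).

P(X > 6) = 1 - P(X ≤ 6)
                = 1 - F(6)
                = 1 - 0.942648
                = 0.057352

So there's approximately a 5.7% chance that X exceeds 6.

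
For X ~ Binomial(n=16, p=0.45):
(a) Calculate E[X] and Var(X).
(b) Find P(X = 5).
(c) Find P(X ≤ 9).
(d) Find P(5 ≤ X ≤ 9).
(a) E[X] = 7.2000, Var(X) = 3.9600
(b) P(X = 5) = 0.112288
(c) P(X ≤ 9) = 0.875897
(d) P(5 ≤ X ≤ 9) = 0.790588

We have X ~ Binomial(n=16, p=0.45).

(a) Moments:
E[X] = 7.2000
Var(X) = 3.9600
σ = √Var(X) = 1.9900

(b) Point probability using PMF:
P(X = 5) = 0.112288

(c) Cumulative probability using CDF:
P(X ≤ 9) = F(9) = 0.875897

(d) Range probability:
P(5 ≤ X ≤ 9) = P(X ≤ 9) - P(X ≤ 4)
                   = F(9) - F(4)
                   = 0.875897 - 0.085309
                   = 0.790588

This means approximately 79.1% of outcomes fall in the interval [5, 9].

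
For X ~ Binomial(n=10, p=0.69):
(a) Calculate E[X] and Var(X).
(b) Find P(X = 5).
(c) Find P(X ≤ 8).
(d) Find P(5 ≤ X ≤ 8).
(a) E[X] = 6.9000, Var(X) = 2.1390
(b) P(X = 5) = 0.112838
(c) P(X ≤ 8) = 0.865637
(d) P(5 ≤ X ≤ 8) = 0.810527

We have X ~ Binomial(n=10, p=0.69).

(a) Moments:
E[X] = 6.9000
Var(X) = 2.1390
σ = √Var(X) = 1.4625

(b) Point probability using PMF:
P(X = 5) = 0.112838

(c) Cumulative probability using CDF:
P(X ≤ 8) = F(8) = 0.865637

(d) Range probability:
P(5 ≤ X ≤ 8) = P(X ≤ 8) - P(X ≤ 4)
                   = F(8) - F(4)
                   = 0.865637 - 0.055110
                   = 0.810527

This means approximately 81.1% of outcomes fall in the interval [5, 8].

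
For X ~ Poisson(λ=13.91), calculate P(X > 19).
0.072887

We have X ~ Poisson(λ=13.91).

P(X > 19) = 1 - P(X ≤ 19)
                = 1 - F(19)
                = 1 - 0.927113
                = 0.072887

So there's approximately a 7.3% chance that X exceeds 19.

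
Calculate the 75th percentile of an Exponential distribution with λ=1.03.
1.3459

We have X ~ Exponential(λ=1.03).

We want to find x such that P(X ≤ x) = 0.75.

This is the 75th percentile, which means 75% of values fall below this point.

Using the inverse CDF (quantile function):
x = F⁻¹(0.75) = 1.3459

Verification: P(X ≤ 1.3459) = 0.75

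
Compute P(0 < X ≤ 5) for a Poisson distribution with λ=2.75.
0.875237

We have X ~ Poisson(λ=2.75).

To find P(0 < X ≤ 5), we use:
P(0 < X ≤ 5) = P(X ≤ 5) - P(X ≤ 0)
                 = F(5) - F(0)
                 = 0.939165 - 0.063928
                 = 0.875237

So there's approximately a 87.5% chance that X falls in this range.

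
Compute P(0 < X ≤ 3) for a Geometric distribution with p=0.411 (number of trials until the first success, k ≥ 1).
0.795664

We have X ~ Geometric(p=0.411) (number of trials until the first success, k ≥ 1).

To find P(0 < X ≤ 3), we use:
P(0 < X ≤ 3) = P(X ≤ 3) - P(X ≤ 0)
                 = F(3) - F(0)
                 = 0.795664 - 0.000000
                 = 0.795664

So there's approximately a 79.6% chance that X falls in this range.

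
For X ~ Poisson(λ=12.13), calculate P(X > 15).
0.165147

We have X ~ Poisson(λ=12.13).

P(X > 15) = 1 - P(X ≤ 15)
                = 1 - F(15)
                = 1 - 0.834853
                = 0.165147

So there's approximately a 16.5% chance that X exceeds 15.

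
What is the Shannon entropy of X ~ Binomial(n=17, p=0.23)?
1.9592 nats

We have X ~ Binomial(n=17, p=0.23).

The Shannon entropy measures the uncertainty or information content of the distribution.

For a Binomial distribution with n=17, p=0.23:
H(X) = 1.9592 nats

(In bits, this would be 2.8265 bits.)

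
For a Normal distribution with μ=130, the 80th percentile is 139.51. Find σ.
σ = 11.2996

For X ~ Normal(μ, σ), the p-th percentile satisfies x = μ + z_p × σ,
where z_p = Φ⁻¹(p) is the standard normal quantile.

Step 1: z_{0.8} = Φ⁻¹(0.8) = 0.8416

Step 2: Solve for σ:
139.51 = 130 + 0.8416 × σ
σ = (139.51 - 130) / 0.8416
σ = 9.51 / 0.8416
σ = 11.2996

Verification: μ + z × σ = 130 + 0.8416 × 11.2996 = 139.51 ✓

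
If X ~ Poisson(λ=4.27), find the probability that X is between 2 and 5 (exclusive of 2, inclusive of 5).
0.540489

We have X ~ Poisson(λ=4.27).

To find P(2 < X ≤ 5), we use:
P(2 < X ≤ 5) = P(X ≤ 5) - P(X ≤ 2)
                 = F(5) - F(2)
                 = 0.741637 - 0.201148
                 = 0.540489

So there's approximately a 54.0% chance that X falls in this range.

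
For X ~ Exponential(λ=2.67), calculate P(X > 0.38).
0.362547

We have X ~ Exponential(λ=2.67).

P(X > 0.38) = 1 - P(X ≤ 0.38)
                = 1 - F(0.38)
                = 1 - 0.637453
                = 0.362547

So there's approximately a 36.3% chance that X exceeds 0.38.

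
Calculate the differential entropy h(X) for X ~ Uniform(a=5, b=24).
2.9444 nats

We have X ~ Uniform(a=5, b=24).

The differential entropy measures the uncertainty or information content of the distribution.

For a Uniform distribution with a=5, b=24:
h(X) = 2.9444 nats

(In bits, this would be 4.2479 bits.)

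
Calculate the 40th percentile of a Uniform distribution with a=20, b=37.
26.8000

We have X ~ Uniform(a=20, b=37).

We want to find x such that P(X ≤ x) = 0.4.

This is the 40th percentile, which means 40% of values fall below this point.

Using the inverse CDF (quantile function):
x = F⁻¹(0.4) = 26.8000

Verification: P(X ≤ 26.8000) = 0.4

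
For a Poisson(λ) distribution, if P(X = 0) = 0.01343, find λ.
λ = 4.3103

For a Poisson(λ) distribution, the PMF at 0 is:
P(X = 0) = λ^0 e^(-λ) / 0! = e^(-λ)

Given P(X = 0) = 0.01343:
e^(-λ) = 0.01343
-λ = ln(0.01343)
λ = -ln(0.01343) = 4.3103

Verification: e^(-4.3103) = 0.01343 ✓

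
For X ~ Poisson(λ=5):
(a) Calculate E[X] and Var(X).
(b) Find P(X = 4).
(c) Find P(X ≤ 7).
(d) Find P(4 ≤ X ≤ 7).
(a) E[X] = 5.0000, Var(X) = 5.0000
(b) P(X = 4) = 0.175467
(c) P(X ≤ 7) = 0.866628
(d) P(4 ≤ X ≤ 7) = 0.601602

We have X ~ Poisson(λ=5).

(a) Moments:
E[X] = 5.0000
Var(X) = 5.0000
σ = √Var(X) = 2.2361

(b) Point probability using PMF:
P(X = 4) = 0.175467

(c) Cumulative probability using CDF:
P(X ≤ 7) = F(7) = 0.866628

(d) Range probability:
P(4 ≤ X ≤ 7) = P(X ≤ 7) - P(X ≤ 3)
                   = F(7) - F(3)
                   = 0.866628 - 0.265026
                   = 0.601602

This means approximately 60.2% of outcomes fall in the interval [4, 7].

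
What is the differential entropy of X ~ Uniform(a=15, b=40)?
3.2189 nats

We have X ~ Uniform(a=15, b=40).

The differential entropy measures the uncertainty or information content of the distribution.

For a Uniform distribution with a=15, b=40:
h(X) = 3.2189 nats

(In bits, this would be 4.6439 bits.)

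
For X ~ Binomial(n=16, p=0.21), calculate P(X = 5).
0.133437

We have X ~ Binomial(n=16, p=0.21).

For a Binomial distribution, the PMF gives us the probability of each outcome.

Using the PMF formula:
P(X = 5) = 0.133437

Rounded to 4 decimal places: 0.1334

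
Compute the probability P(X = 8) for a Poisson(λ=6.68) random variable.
0.123482

We have X ~ Poisson(λ=6.68).

For a Poisson distribution, the PMF gives us the probability of each outcome.

Using the PMF formula:
P(X = 8) = 0.123482

Rounded to 4 decimal places: 0.1235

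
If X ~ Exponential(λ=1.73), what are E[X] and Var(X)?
E[X] = 0.5780, Var(X) = 0.3341

We have X ~ Exponential(λ=1.73).

For an Exponential distribution with λ=1.73:

Expected value:
E[X] = 0.5780

Variance:
Var(X) = 0.3341

Standard deviation:
σ = √Var(X) = 0.5780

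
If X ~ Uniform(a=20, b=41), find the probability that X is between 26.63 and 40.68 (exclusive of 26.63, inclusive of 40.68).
0.669048

We have X ~ Uniform(a=20, b=41).

To find P(26.63 < X ≤ 40.68), we use:
P(26.63 < X ≤ 40.68) = P(X ≤ 40.68) - P(X ≤ 26.63)
                 = F(40.68) - F(26.63)
                 = 0.984762 - 0.315714
                 = 0.669048

So there's approximately a 66.9% chance that X falls in this range.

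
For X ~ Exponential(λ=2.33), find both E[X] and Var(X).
E[X] = 0.4292, Var(X) = 0.1842

We have X ~ Exponential(λ=2.33).

For an Exponential distribution with λ=2.33:

Expected value:
E[X] = 0.4292

Variance:
Var(X) = 0.1842

Standard deviation:
σ = √Var(X) = 0.4292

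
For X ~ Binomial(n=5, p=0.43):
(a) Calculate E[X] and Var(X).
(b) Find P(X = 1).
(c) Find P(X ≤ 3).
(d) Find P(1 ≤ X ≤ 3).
(a) E[X] = 2.1500, Var(X) = 1.2255
(b) P(X = 1) = 0.226954
(c) P(X ≤ 3) = 0.887863
(d) P(1 ≤ X ≤ 3) = 0.827694

We have X ~ Binomial(n=5, p=0.43).

(a) Moments:
E[X] = 2.1500
Var(X) = 1.2255
σ = √Var(X) = 1.1070

(b) Point probability using PMF:
P(X = 1) = 0.226954

(c) Cumulative probability using CDF:
P(X ≤ 3) = F(3) = 0.887863

(d) Range probability:
P(1 ≤ X ≤ 3) = P(X ≤ 3) - P(X ≤ 0)
                   = F(3) - F(0)
                   = 0.887863 - 0.060169
                   = 0.827694

This means approximately 82.8% of outcomes fall in the interval [1, 3].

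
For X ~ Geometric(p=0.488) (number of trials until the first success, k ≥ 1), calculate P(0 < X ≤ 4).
0.931281

We have X ~ Geometric(p=0.488) (number of trials until the first success, k ≥ 1).

To find P(0 < X ≤ 4), we use:
P(0 < X ≤ 4) = P(X ≤ 4) - P(X ≤ 0)
                 = F(4) - F(0)
                 = 0.931281 - 0.000000
                 = 0.931281

So there's approximately a 93.1% chance that X falls in this range.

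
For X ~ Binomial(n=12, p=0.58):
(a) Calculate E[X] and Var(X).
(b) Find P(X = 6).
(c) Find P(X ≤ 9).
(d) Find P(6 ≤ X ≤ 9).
(a) E[X] = 6.9600, Var(X) = 2.9232
(b) P(X = 6) = 0.193079
(c) P(X ≤ 9) = 0.935802
(d) P(6 ≤ X ≤ 9) = 0.739942

We have X ~ Binomial(n=12, p=0.58).

(a) Moments:
E[X] = 6.9600
Var(X) = 2.9232
σ = √Var(X) = 1.7097

(b) Point probability using PMF:
P(X = 6) = 0.193079

(c) Cumulative probability using CDF:
P(X ≤ 9) = F(9) = 0.935802

(d) Range probability:
P(6 ≤ X ≤ 9) = P(X ≤ 9) - P(X ≤ 5)
                   = F(9) - F(5)
                   = 0.935802 - 0.195859
                   = 0.739942

This means approximately 74.0% of outcomes fall in the interval [6, 9].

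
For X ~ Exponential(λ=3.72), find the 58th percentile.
0.2332

We have X ~ Exponential(λ=3.72).

We want to find x such that P(X ≤ x) = 0.58.

This is the 58th percentile, which means 58% of values fall below this point.

Using the inverse CDF (quantile function):
x = F⁻¹(0.58) = 0.2332

Verification: P(X ≤ 0.2332) = 0.58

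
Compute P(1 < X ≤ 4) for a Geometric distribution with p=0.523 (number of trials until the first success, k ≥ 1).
0.425231

We have X ~ Geometric(p=0.523) (number of trials until the first success, k ≥ 1).

To find P(1 < X ≤ 4), we use:
P(1 < X ≤ 4) = P(X ≤ 4) - P(X ≤ 1)
                 = F(4) - F(1)
                 = 0.948231 - 0.523000
                 = 0.425231

So there's approximately a 42.5% chance that X falls in this range.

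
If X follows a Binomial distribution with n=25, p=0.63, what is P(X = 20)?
0.035740

We have X ~ Binomial(n=25, p=0.63).

For a Binomial distribution, the PMF gives us the probability of each outcome.

Using the PMF formula:
P(X = 20) = 0.035740

Rounded to 4 decimal places: 0.0357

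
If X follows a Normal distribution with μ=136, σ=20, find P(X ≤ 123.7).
0.269277

We have X ~ Normal(μ=136, σ=20).

The CDF gives us P(X ≤ k).

Using the CDF:
P(X ≤ 123.7) = 0.269277

This means there's approximately a 26.9% chance that X is at most 123.7.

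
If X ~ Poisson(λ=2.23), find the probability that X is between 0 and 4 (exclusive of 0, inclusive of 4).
0.816691

We have X ~ Poisson(λ=2.23).

To find P(0 < X ≤ 4), we use:
P(0 < X ≤ 4) = P(X ≤ 4) - P(X ≤ 0)
                 = F(4) - F(0)
                 = 0.924219 - 0.107528
                 = 0.816691

So there's approximately a 81.7% chance that X falls in this range.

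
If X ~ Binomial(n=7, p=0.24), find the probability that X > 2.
0.223115

We have X ~ Binomial(n=7, p=0.24).

P(X > 2) = 1 - P(X ≤ 2)
                = 1 - F(2)
                = 1 - 0.776885
                = 0.223115

So there's approximately a 22.3% chance that X exceeds 2.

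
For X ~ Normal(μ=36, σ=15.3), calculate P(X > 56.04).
0.095131

We have X ~ Normal(μ=36, σ=15.3).

P(X > 56.04) = 1 - P(X ≤ 56.04)
                = 1 - F(56.04)
                = 1 - 0.904869
                = 0.095131

So there's approximately a 9.5% chance that X exceeds 56.04.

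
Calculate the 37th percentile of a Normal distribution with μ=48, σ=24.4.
39.9028

We have X ~ Normal(μ=48, σ=24.4).

We want to find x such that P(X ≤ x) = 0.37.

This is the 37th percentile, which means 37% of values fall below this point.

Using the inverse CDF (quantile function):
x = F⁻¹(0.37) = 39.9028

Verification: P(X ≤ 39.9028) = 0.37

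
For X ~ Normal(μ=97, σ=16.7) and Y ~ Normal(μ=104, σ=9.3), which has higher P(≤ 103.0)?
X has higher probability (P(X ≤ 103.0) = 0.6403 > P(Y ≤ 103.0) = 0.4572)

Compute P(≤ 103.0) for each distribution:

X ~ Normal(μ=97, σ=16.7):
P(X ≤ 103.0) = 0.6403

Y ~ Normal(μ=104, σ=9.3):
P(Y ≤ 103.0) = 0.4572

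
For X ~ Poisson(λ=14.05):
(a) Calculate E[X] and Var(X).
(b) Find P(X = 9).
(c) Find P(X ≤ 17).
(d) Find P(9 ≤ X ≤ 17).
(a) E[X] = 14.0500, Var(X) = 14.0500
(b) P(X = 9) = 0.046504
(c) P(X ≤ 17) = 0.823617
(d) P(9 ≤ X ≤ 17) = 0.763068

We have X ~ Poisson(λ=14.05).

(a) Moments:
E[X] = 14.0500
Var(X) = 14.0500
σ = √Var(X) = 3.7483

(b) Point probability using PMF:
P(X = 9) = 0.046504

(c) Cumulative probability using CDF:
P(X ≤ 17) = F(17) = 0.823617

(d) Range probability:
P(9 ≤ X ≤ 17) = P(X ≤ 17) - P(X ≤ 8)
                   = F(17) - F(8)
                   = 0.823617 - 0.060550
                   = 0.763068

This means approximately 76.3% of outcomes fall in the interval [9, 17].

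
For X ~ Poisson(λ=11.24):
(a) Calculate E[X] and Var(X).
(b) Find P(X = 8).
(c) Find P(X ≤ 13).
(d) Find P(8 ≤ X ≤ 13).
(a) E[X] = 11.2400, Var(X) = 11.2400
(b) P(X = 8) = 0.083012
(c) P(X ≤ 13) = 0.758600
(d) P(8 ≤ X ≤ 13) = 0.630242

We have X ~ Poisson(λ=11.24).

(a) Moments:
E[X] = 11.2400
Var(X) = 11.2400
σ = √Var(X) = 3.3526

(b) Point probability using PMF:
P(X = 8) = 0.083012

(c) Cumulative probability using CDF:
P(X ≤ 13) = F(13) = 0.758600

(d) Range probability:
P(8 ≤ X ≤ 13) = P(X ≤ 13) - P(X ≤ 7)
                   = F(13) - F(7)
                   = 0.758600 - 0.128358
                   = 0.630242

This means approximately 63.0% of outcomes fall in the interval [8, 13].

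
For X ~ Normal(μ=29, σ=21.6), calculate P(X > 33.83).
0.411530

We have X ~ Normal(μ=29, σ=21.6).

P(X > 33.83) = 1 - P(X ≤ 33.83)
                = 1 - F(33.83)
                = 1 - 0.588470
                = 0.411530

So there's approximately a 41.2% chance that X exceeds 33.83.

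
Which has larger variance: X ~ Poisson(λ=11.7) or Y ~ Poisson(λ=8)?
X has larger variance (11.7000 > 8.0000)

Compute the variance for each distribution:

X ~ Poisson(λ=11.7):
Var(X) = 11.7000

Y ~ Poisson(λ=8):
Var(Y) = 8.0000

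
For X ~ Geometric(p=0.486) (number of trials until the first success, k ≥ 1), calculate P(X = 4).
0.065997

We have X ~ Geometric(p=0.486) (number of trials until the first success, k ≥ 1).

For a Geometric distribution, the PMF gives us the probability of each outcome.

Using the PMF formula:
P(X = 4) = 0.065997

Rounded to 4 decimal places: 0.0660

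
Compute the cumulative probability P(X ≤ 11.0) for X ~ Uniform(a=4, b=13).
0.777778

We have X ~ Uniform(a=4, b=13).

The CDF gives us P(X ≤ k).

Using the CDF:
P(X ≤ 11.0) = 0.777778

This means there's approximately a 77.8% chance that X is at most 11.0.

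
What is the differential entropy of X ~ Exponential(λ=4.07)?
-0.4036 nats

We have X ~ Exponential(λ=4.07).

The differential entropy measures the uncertainty or information content of the distribution.

For an Exponential distribution with λ=4.07:
h(X) = -0.4036 nats

(In bits, this would be -0.5823 bits.)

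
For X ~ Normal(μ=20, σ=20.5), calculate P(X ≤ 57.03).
0.964567

We have X ~ Normal(μ=20, σ=20.5).

The CDF gives us P(X ≤ k).

Using the CDF:
P(X ≤ 57.03) = 0.964567

This means there's approximately a 96.5% chance that X is at most 57.03.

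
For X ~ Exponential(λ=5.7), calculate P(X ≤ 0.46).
0.927343

We have X ~ Exponential(λ=5.7).

The CDF gives us P(X ≤ k).

Using the CDF:
P(X ≤ 0.46) = 0.927343

This means there's approximately a 92.7% chance that X is at most 0.46.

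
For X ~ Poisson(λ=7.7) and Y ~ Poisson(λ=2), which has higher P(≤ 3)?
Y has higher probability (P(Y ≤ 3) = 0.8571 > P(X ≤ 3) = 0.0518)

Compute P(≤ 3) for each distribution:

X ~ Poisson(λ=7.7):
P(X ≤ 3) = 0.0518

Y ~ Poisson(λ=2):
P(Y ≤ 3) = 0.8571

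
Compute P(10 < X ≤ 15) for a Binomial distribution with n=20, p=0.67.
0.754498

We have X ~ Binomial(n=20, p=0.67).

To find P(10 < X ≤ 15), we use:
P(10 < X ≤ 15) = P(X ≤ 15) - P(X ≤ 10)
                 = F(15) - F(10)
                 = 0.841076 - 0.086578
                 = 0.754498

So there's approximately a 75.4% chance that X falls in this range.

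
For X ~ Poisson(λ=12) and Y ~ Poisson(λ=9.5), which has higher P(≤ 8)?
Y has higher probability (P(Y ≤ 8) = 0.3918 > P(X ≤ 8) = 0.1550)

Compute P(≤ 8) for each distribution:

X ~ Poisson(λ=12):
P(X ≤ 8) = 0.1550

Y ~ Poisson(λ=9.5):
P(Y ≤ 8) = 0.3918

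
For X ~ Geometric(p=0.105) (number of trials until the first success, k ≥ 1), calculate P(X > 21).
0.097338

We have X ~ Geometric(p=0.105) (number of trials until the first success, k ≥ 1).

P(X > 21) = 1 - P(X ≤ 21)
                = 1 - F(21)
                = 1 - 0.902662
                = 0.097338

So there's approximately a 9.7% chance that X exceeds 21.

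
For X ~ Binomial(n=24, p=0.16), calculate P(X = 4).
0.213027

We have X ~ Binomial(n=24, p=0.16).

For a Binomial distribution, the PMF gives us the probability of each outcome.

Using the PMF formula:
P(X = 4) = 0.213027

Rounded to 4 decimal places: 0.2130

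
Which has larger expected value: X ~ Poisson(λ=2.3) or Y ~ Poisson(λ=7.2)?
Y has larger mean (7.2000 > 2.3000)

Compute the expected value for each distribution:

X ~ Poisson(λ=2.3):
E[X] = 2.3000

Y ~ Poisson(λ=7.2):
E[Y] = 7.2000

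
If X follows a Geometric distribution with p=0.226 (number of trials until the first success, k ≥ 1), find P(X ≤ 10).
0.922837

We have X ~ Geometric(p=0.226) (number of trials until the first success, k ≥ 1).

The CDF gives us P(X ≤ k).

Using the CDF:
P(X ≤ 10) = 0.922837

This means there's approximately a 92.3% chance that X is at most 10.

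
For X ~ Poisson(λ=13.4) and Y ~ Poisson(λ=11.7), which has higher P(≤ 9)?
Y has higher probability (P(Y ≤ 9) = 0.2696 > P(X ≤ 9) = 0.1410)

Compute P(≤ 9) for each distribution:

X ~ Poisson(λ=13.4):
P(X ≤ 9) = 0.1410

Y ~ Poisson(λ=11.7):
P(Y ≤ 9) = 0.2696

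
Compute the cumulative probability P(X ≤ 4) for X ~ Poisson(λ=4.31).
0.568506

We have X ~ Poisson(λ=4.31).

The CDF gives us P(X ≤ k).

Using the CDF:
P(X ≤ 4) = 0.568506

This means there's approximately a 56.9% chance that X is at most 4.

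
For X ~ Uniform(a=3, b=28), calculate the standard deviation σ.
7.2169

We have X ~ Uniform(a=3, b=28).

For a Uniform distribution with a=3, b=28:
σ = √Var(X) = 7.2169

The standard deviation is the square root of the variance.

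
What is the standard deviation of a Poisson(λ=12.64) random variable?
3.5553

We have X ~ Poisson(λ=12.64).

For a Poisson distribution with λ=12.64:
σ = √Var(X) = 3.5553

The standard deviation is the square root of the variance.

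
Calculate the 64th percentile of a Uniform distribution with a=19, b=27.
24.1200

We have X ~ Uniform(a=19, b=27).

We want to find x such that P(X ≤ x) = 0.64.

This is the 64th percentile, which means 64% of values fall below this point.

Using the inverse CDF (quantile function):
x = F⁻¹(0.64) = 24.1200

Verification: P(X ≤ 24.1200) = 0.64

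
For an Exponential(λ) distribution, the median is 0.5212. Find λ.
λ = 1.3299

For X ~ Exponential(λ), the CDF is F(x) = 1 - e^(-λx).
The median m satisfies F(m) = 0.5:
1 - e^(-λm) = 0.5
e^(-λm) = 0.5
λm = ln(2)
m = ln(2) / λ

Given m = 0.5212:
λ = ln(2) / 0.5212 = 0.693147 / 0.5212 = 1.3299

Verification: ln(2) / 1.3299 = 0.5212 ✓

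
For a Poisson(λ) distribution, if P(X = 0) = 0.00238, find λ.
λ = 6.0407

For a Poisson(λ) distribution, the PMF at 0 is:
P(X = 0) = λ^0 e^(-λ) / 0! = e^(-λ)

Given P(X = 0) = 0.00238:
e^(-λ) = 0.00238
-λ = ln(0.00238)
λ = -ln(0.00238) = 6.0407

Verification: e^(-6.0407) = 0.00238 ✓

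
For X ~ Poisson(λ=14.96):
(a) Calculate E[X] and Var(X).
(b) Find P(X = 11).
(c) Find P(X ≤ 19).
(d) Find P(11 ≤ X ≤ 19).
(a) E[X] = 14.9600, Var(X) = 14.9600
(b) P(X = 11) = 0.066996
(c) P(X ≤ 19) = 0.877437
(d) P(11 ≤ X ≤ 19) = 0.757015

We have X ~ Poisson(λ=14.96).

(a) Moments:
E[X] = 14.9600
Var(X) = 14.9600
σ = √Var(X) = 3.8678

(b) Point probability using PMF:
P(X = 11) = 0.066996

(c) Cumulative probability using CDF:
P(X ≤ 19) = F(19) = 0.877437

(d) Range probability:
P(11 ≤ X ≤ 19) = P(X ≤ 19) - P(X ≤ 10)
                   = F(19) - F(10)
                   = 0.877437 - 0.120422
                   = 0.757015

This means approximately 75.7% of outcomes fall in the interval [11, 19].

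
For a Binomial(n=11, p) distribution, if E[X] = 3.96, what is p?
p = 0.36

For a Binomial(n, p) distribution:
E[X] = n × p

Given n = 11 and E[X] = 3.96:
3.96 = 11 × p
p = 3.96 / 11 = 0.36

Verification: Binomial(11, 0.36) has E[X] = 3.96 ✓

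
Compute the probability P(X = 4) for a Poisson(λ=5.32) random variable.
0.163301

We have X ~ Poisson(λ=5.32).

For a Poisson distribution, the PMF gives us the probability of each outcome.

Using the PMF formula:
P(X = 4) = 0.163301

Rounded to 4 decimal places: 0.1633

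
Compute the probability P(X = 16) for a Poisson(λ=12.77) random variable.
0.067998

We have X ~ Poisson(λ=12.77).

For a Poisson distribution, the PMF gives us the probability of each outcome.

Using the PMF formula:
P(X = 16) = 0.067998

Rounded to 4 decimal places: 0.0680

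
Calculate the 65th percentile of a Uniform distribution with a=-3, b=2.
0.2500

We have X ~ Uniform(a=-3, b=2).

We want to find x such that P(X ≤ x) = 0.65.

This is the 65th percentile, which means 65% of values fall below this point.

Using the inverse CDF (quantile function):
x = F⁻¹(0.65) = 0.2500

Verification: P(X ≤ 0.2500) = 0.65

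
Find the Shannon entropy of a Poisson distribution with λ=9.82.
2.5522 nats

We have X ~ Poisson(λ=9.82).

The Shannon entropy measures the uncertainty or information content of the distribution.

For a Poisson distribution with λ=9.82:
H(X) = 2.5522 nats

(In bits, this would be 3.6820 bits.)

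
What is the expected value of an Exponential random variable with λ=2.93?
0.3413

We have X ~ Exponential(λ=2.93).

For an Exponential distribution with λ=2.93:
E[X] = 0.3413

This is the expected (average) value of X.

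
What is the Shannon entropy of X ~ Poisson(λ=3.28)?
1.9801 nats

We have X ~ Poisson(λ=3.28).

The Shannon entropy measures the uncertainty or information content of the distribution.

For a Poisson distribution with λ=3.28:
H(X) = 1.9801 nats

(In bits, this would be 2.8567 bits.)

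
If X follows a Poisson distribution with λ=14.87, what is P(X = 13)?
0.097231

We have X ~ Poisson(λ=14.87).

For a Poisson distribution, the PMF gives us the probability of each outcome.

Using the PMF formula:
P(X = 13) = 0.097231

Rounded to 4 decimal places: 0.0972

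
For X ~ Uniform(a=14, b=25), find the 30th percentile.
17.3000

We have X ~ Uniform(a=14, b=25).

We want to find x such that P(X ≤ x) = 0.3.

This is the 30th percentile, which means 30% of values fall below this point.

Using the inverse CDF (quantile function):
x = F⁻¹(0.3) = 17.3000

Verification: P(X ≤ 17.3000) = 0.3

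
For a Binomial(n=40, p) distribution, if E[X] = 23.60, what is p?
p = 0.59

For a Binomial(n, p) distribution:
E[X] = n × p

Given n = 40 and E[X] = 23.60:
23.60 = 40 × p
p = 23.60 / 40 = 0.59

Verification: Binomial(40, 0.59) has E[X] = 23.60 ✓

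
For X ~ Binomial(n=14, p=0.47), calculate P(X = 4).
0.085425

We have X ~ Binomial(n=14, p=0.47).

For a Binomial distribution, the PMF gives us the probability of each outcome.

Using the PMF formula:
P(X = 4) = 0.085425

Rounded to 4 decimal places: 0.0854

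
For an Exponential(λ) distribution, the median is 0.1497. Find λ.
λ = 4.6302

For X ~ Exponential(λ), the CDF is F(x) = 1 - e^(-λx).
The median m satisfies F(m) = 0.5:
1 - e^(-λm) = 0.5
e^(-λm) = 0.5
λm = ln(2)
m = ln(2) / λ

Given m = 0.1497:
λ = ln(2) / 0.1497 = 0.693147 / 0.1497 = 4.6302

Verification: ln(2) / 4.6302 = 0.1497 ✓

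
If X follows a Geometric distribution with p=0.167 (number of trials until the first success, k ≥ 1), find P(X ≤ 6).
0.665905

We have X ~ Geometric(p=0.167) (number of trials until the first success, k ≥ 1).

The CDF gives us P(X ≤ k).

Using the CDF:
P(X ≤ 6) = 0.665905

This means there's approximately a 66.6% chance that X is at most 6.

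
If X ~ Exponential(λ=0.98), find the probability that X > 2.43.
0.092421

We have X ~ Exponential(λ=0.98).

P(X > 2.43) = 1 - P(X ≤ 2.43)
                = 1 - F(2.43)
                = 1 - 0.907579
                = 0.092421

So there's approximately a 9.2% chance that X exceeds 2.43.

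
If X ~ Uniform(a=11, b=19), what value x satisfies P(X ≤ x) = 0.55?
15.4000

We have X ~ Uniform(a=11, b=19).

We want to find x such that P(X ≤ x) = 0.55.

This is the 55th percentile, which means 55% of values fall below this point.

Using the inverse CDF (quantile function):
x = F⁻¹(0.55) = 15.4000

Verification: P(X ≤ 15.4000) = 0.55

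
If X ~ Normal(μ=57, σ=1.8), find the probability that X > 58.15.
0.261448

We have X ~ Normal(μ=57, σ=1.8).

P(X > 58.15) = 1 - P(X ≤ 58.15)
                = 1 - F(58.15)
                = 1 - 0.738552
                = 0.261448

So there's approximately a 26.1% chance that X exceeds 58.15.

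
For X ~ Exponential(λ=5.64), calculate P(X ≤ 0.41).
0.900977

We have X ~ Exponential(λ=5.64).

The CDF gives us P(X ≤ k).

Using the CDF:
P(X ≤ 0.41) = 0.900977

This means there's approximately a 90.1% chance that X is at most 0.41.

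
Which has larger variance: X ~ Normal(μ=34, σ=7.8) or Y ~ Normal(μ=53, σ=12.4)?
Y has larger variance (153.7600 > 60.8400)

Compute the variance for each distribution:

X ~ Normal(μ=34, σ=7.8):
Var(X) = 60.8400

Y ~ Normal(μ=53, σ=12.4):
Var(Y) = 153.7600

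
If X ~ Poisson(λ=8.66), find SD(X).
2.9428

We have X ~ Poisson(λ=8.66).

For a Poisson distribution with λ=8.66:
σ = √Var(X) = 2.9428

The standard deviation is the square root of the variance.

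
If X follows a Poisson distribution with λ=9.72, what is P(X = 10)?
0.124611

We have X ~ Poisson(λ=9.72).

For a Poisson distribution, the PMF gives us the probability of each outcome.

Using the PMF formula:
P(X = 10) = 0.124611

Rounded to 4 decimal places: 0.1246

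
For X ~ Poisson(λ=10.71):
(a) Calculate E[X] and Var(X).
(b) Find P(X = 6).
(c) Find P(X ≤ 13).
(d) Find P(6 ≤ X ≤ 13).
(a) E[X] = 10.7100, Var(X) = 10.7100
(b) P(X = 6) = 0.046785
(c) P(X ≤ 13) = 0.807409
(d) P(6 ≤ X ≤ 13) = 0.762850

We have X ~ Poisson(λ=10.71).

(a) Moments:
E[X] = 10.7100
Var(X) = 10.7100
σ = √Var(X) = 3.2726

(b) Point probability using PMF:
P(X = 6) = 0.046785

(c) Cumulative probability using CDF:
P(X ≤ 13) = F(13) = 0.807409

(d) Range probability:
P(6 ≤ X ≤ 13) = P(X ≤ 13) - P(X ≤ 5)
                   = F(13) - F(5)
                   = 0.807409 - 0.044558
                   = 0.762850

This means approximately 76.3% of outcomes fall in the interval [6, 13].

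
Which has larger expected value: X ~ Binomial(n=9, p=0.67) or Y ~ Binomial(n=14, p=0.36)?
X has larger mean (6.0300 > 5.0400)

Compute the expected value for each distribution:

X ~ Binomial(n=9, p=0.67):
E[X] = 6.0300

Y ~ Binomial(n=14, p=0.36):
E[Y] = 5.0400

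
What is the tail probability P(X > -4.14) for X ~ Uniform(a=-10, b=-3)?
0.162857

We have X ~ Uniform(a=-10, b=-3).

P(X > -4.14) = 1 - P(X ≤ -4.14)
                = 1 - F(-4.14)
                = 1 - 0.837143
                = 0.162857

So there's approximately a 16.3% chance that X exceeds -4.14.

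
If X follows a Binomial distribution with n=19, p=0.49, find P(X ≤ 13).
0.973948

We have X ~ Binomial(n=19, p=0.49).

The CDF gives us P(X ≤ k).

Using the CDF:
P(X ≤ 13) = 0.973948

This means there's approximately a 97.4% chance that X is at most 13.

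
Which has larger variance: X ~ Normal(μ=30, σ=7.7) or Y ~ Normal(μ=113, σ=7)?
X has larger variance (59.2900 > 49.0000)

Compute the variance for each distribution:

X ~ Normal(μ=30, σ=7.7):
Var(X) = 59.2900

Y ~ Normal(μ=113, σ=7):
Var(Y) = 49.0000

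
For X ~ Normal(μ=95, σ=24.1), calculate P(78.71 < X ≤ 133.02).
0.693129

We have X ~ Normal(μ=95, σ=24.1).

To find P(78.71 < X ≤ 133.02), we use:
P(78.71 < X ≤ 133.02) = P(X ≤ 133.02) - P(X ≤ 78.71)
                 = F(133.02) - F(78.71)
                 = 0.942670 - 0.249541
                 = 0.693129

So there's approximately a 69.3% chance that X falls in this range.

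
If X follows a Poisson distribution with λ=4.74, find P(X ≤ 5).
0.661477

We have X ~ Poisson(λ=4.74).

The CDF gives us P(X ≤ k).

Using the CDF:
P(X ≤ 5) = 0.661477

This means there's approximately a 66.1% chance that X is at most 5.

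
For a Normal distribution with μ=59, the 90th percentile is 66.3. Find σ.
σ = 5.6962

For X ~ Normal(μ, σ), the p-th percentile satisfies x = μ + z_p × σ,
where z_p = Φ⁻¹(p) is the standard normal quantile.

Step 1: z_{0.9} = Φ⁻¹(0.9) = 1.2816

Step 2: Solve for σ:
66.3 = 59 + 1.2816 × σ
σ = (66.3 - 59) / 1.2816
σ = 7.30 / 1.2816
σ = 5.6962

Verification: μ + z × σ = 59 + 1.2816 × 5.6962 = 66.30 ✓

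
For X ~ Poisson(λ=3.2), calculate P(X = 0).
0.040762

We have X ~ Poisson(λ=3.2).

For a Poisson distribution, the PMF gives us the probability of each outcome.

Using the PMF formula:
P(X = 0) = 0.040762

Rounded to 4 decimal places: 0.0408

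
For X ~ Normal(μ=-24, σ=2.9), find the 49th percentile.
-24.0727

We have X ~ Normal(μ=-24, σ=2.9).

We want to find x such that P(X ≤ x) = 0.49.

This is the 49th percentile, which means 49% of values fall below this point.

Using the inverse CDF (quantile function):
x = F⁻¹(0.49) = -24.0727

Verification: P(X ≤ -24.0727) = 0.49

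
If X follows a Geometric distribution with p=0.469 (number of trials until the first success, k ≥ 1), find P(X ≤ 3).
0.850279

We have X ~ Geometric(p=0.469) (number of trials until the first success, k ≥ 1).

The CDF gives us P(X ≤ k).

Using the CDF:
P(X ≤ 3) = 0.850279

This means there's approximately a 85.0% chance that X is at most 3.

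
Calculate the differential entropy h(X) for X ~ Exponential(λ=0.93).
1.0726 nats

We have X ~ Exponential(λ=0.93).

The differential entropy measures the uncertainty or information content of the distribution.

For an Exponential distribution with λ=0.93:
h(X) = 1.0726 nats

(In bits, this would be 1.5474 bits.)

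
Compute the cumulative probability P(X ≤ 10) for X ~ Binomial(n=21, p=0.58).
0.227585

We have X ~ Binomial(n=21, p=0.58).

The CDF gives us P(X ≤ k).

Using the CDF:
P(X ≤ 10) = 0.227585

This means there's approximately a 22.8% chance that X is at most 10.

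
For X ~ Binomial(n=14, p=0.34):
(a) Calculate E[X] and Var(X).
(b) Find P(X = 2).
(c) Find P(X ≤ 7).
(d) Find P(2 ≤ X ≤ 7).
(a) E[X] = 4.7600, Var(X) = 3.1416
(b) P(X = 2) = 0.071866
(c) P(X ≤ 7) = 0.935694
(d) P(2 ≤ X ≤ 7) = 0.911256

We have X ~ Binomial(n=14, p=0.34).

(a) Moments:
E[X] = 4.7600
Var(X) = 3.1416
σ = √Var(X) = 1.7725

(b) Point probability using PMF:
P(X = 2) = 0.071866

(c) Cumulative probability using CDF:
P(X ≤ 7) = F(7) = 0.935694

(d) Range probability:
P(2 ≤ X ≤ 7) = P(X ≤ 7) - P(X ≤ 1)
                   = F(7) - F(1)
                   = 0.935694 - 0.024438
                   = 0.911256

This means approximately 91.1% of outcomes fall in the interval [2, 7].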